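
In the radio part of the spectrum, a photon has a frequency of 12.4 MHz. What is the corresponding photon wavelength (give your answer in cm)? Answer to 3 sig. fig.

2420 cm

Take c = 2.99792458 × 10^8 m/s.
In SI units: f = 12.4 MHz = 1.24 × 10^7 Hz.
Since λ = c/f for a photon, λ = 24.18 m.
Converting to cm: λ = 2418 cm ≈ 2420 cm.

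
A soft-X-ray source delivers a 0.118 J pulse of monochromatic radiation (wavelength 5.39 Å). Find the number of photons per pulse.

Per-photon energy: E = 3.685 × 10^-16 J (from wavelength = 5.39 Å).
N = E_total / E_photon = 0.118 J / 3.685 × 10^-16 J = 3.20 × 10^14.

3.20 × 10^14 photons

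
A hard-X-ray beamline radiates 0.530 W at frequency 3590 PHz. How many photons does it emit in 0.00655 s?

1.46·10^12 photons

Total energy: E_total = P·t = 0.530 × 0.00655 = 0.003472 J.
Per-photon energy: E = 2.379·10^-15 J.
N = E_total / E_photon = 1.46·10^12.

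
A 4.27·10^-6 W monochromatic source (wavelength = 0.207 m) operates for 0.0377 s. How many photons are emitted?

1.68·10^17 photons

Total energy: E_total = P·t = 4.27·10^-6 × 0.0377 = 1.610·10^-7 J.
Per-photon energy: E = 9.596·10^-25 J.
N = E_total / E_photon = 1.68·10^17.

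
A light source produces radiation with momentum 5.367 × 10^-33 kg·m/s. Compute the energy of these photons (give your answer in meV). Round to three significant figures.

(c = 2.99792458 × 10^8 m/s, 1 eV = 1.602176634 × 10^-19 J.)
For a photon E = pc, so E = 1.609 × 10^-24 J.
Converting to meV: E = 0.01004 meV ≈ 0.0100 meV.

0.0100 meV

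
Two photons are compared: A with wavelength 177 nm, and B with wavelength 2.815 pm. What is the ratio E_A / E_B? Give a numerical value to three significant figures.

E_A = 1.122 × 10^-18 J (from wavelength = 177 nm, via E = hc/λ).
E_B = 7.057 × 10^-14 J (from wavelength = 2.815 pm, via E = hc/λ).
Ratio = 1.122 × 10^-18 / 7.057 × 10^-14 = 1.59 × 10^-5.

1.59 × 10^-5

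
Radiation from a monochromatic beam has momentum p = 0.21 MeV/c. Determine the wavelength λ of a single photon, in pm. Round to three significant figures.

First convert: p = 0.21 MeV/c = 1.1223 × 10^-22 kg·m/s.
Apply λ = h/p: λ = 5.904 × 10^-12 m.
Converting to pm: λ = 5.904 pm ≈ 5.90 pm.

5.90 pm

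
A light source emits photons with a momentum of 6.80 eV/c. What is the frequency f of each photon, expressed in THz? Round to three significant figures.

Use h = 6.62607015e-34 J·s, c = 2.99792458e8 m/s, 1 eV = 1.602176634e-19 J.
In SI units: p = 6.80 eV/c = 3.6341e-27 kg·m/s.
Since f = pc/h for a photon, f = 1.644e15 Hz.
Converting to THz: f = 1644 THz ≈ 1640 THz.

1640 THz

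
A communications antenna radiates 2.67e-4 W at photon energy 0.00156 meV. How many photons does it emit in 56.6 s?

Total energy: E_total = P·t = 2.67e-4 × 56.6 = 0.01511 J.
Per-photon energy: E = 2.499e-25 J.
N = E_total / E_photon = 6.05e22.

6.05e22 photons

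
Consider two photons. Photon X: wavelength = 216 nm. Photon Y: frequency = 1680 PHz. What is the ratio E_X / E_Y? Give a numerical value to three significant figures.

E_X = 9.197e-19 J (from wavelength = 216 nm, via E = hc/λ).
E_Y = 1.113e-15 J (from frequency = 1680 PHz, via E = hf).
Ratio = 9.197e-19 / 1.113e-15 = 8.26e-4.

8.26e-4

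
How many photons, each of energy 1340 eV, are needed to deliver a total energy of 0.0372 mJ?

Per-photon energy: E = 2.147 × 10^-16 J (from energy = 1340 eV).
N = E_total / E_photon = 3.72 × 10^-5 J / 2.147 × 10^-16 J = 1.73 × 10^11.

1.73 × 10^11 photons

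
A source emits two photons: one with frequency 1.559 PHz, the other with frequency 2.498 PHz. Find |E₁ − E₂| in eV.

3.88 eV

Using E = hf: E₁ = 1.0330 × 10^-18 J, E₂ = 1.6552 × 10^-18 J.
|ΔE| = |1.0330 × 10^-18 − 1.6552 × 10^-18| = 6.22 × 10^-19 J = 3.88 eV.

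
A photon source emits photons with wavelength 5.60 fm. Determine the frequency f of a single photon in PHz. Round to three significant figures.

(c = 2.99792458 × 10^8 m/s.)
First convert: λ = 5.60 fm = 5.60 × 10^-15 m.
For a photon f = c/λ, so f = 5.353 × 10^22 Hz.
Converting to PHz: f = 5.353 × 10^7 PHz ≈ 5.35 × 10^7 PHz.

5.35 × 10^7 PHz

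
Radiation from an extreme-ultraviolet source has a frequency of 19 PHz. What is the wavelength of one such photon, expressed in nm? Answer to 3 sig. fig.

15.8 nm

First convert: f = 19 PHz = 1.9 × 10^16 Hz.
The photon relation is λ = c/f, giving λ = 1.578 × 10^-8 m.
Converting to nm: λ = 15.78 nm ≈ 15.8 nm.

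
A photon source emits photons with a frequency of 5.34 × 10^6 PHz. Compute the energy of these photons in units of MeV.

22.1 MeV

(h = 6.62607015 × 10^-34 J·s, 1 eV = 1.602176634 × 10^-19 J.)
In SI units: f = 5.34 × 10^6 PHz = 5.34 × 10^21 Hz.
Apply E = hf: E = 3.538 × 10^-12 J.
Converting to MeV: E = 22.08 MeV ≈ 22.1 MeV.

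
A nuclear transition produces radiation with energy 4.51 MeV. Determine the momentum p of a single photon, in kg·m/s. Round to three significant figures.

Use c = 2.99792458e8 m/s, 1 eV = 1.602176634e-19 J.
In SI units: E = 4.51 MeV = 7.2258e-13 J.
Apply p = E/c: p = 2.410e-21 kg·m/s.
So p ≈ 2.41e-21 kg·m/s.

2.41e-21 kg·m/s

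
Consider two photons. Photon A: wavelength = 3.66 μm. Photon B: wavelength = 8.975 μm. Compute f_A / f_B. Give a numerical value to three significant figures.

2.45

f_A = 8.191·10^13 Hz (from wavelength = 3.66 μm, via f = c/λ).
f_B = 3.340·10^13 Hz (from wavelength = 8.975 μm, via f = c/λ).
Ratio = 8.191·10^13 / 3.340·10^13 = 2.45.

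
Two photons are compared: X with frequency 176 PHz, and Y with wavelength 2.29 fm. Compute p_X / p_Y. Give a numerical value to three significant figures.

p_X = 3.890 × 10^-25 kg·m/s (from frequency = 176 PHz, via p = hf/c).
p_Y = 2.893 × 10^-19 kg·m/s (from wavelength = 2.29 fm, via p = h/λ).
Ratio = 3.890 × 10^-25 / 2.893 × 10^-19 = 1.34 × 10^-6.

1.34 × 10^-6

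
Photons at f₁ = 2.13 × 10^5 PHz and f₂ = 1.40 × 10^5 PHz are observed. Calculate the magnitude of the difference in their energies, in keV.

302 keV

Using E = hf: E₁ = 1.411 × 10^-13 J, E₂ = 9.276 × 10^-14 J.
|ΔE| = |1.411 × 10^-13 − 9.276 × 10^-14| = 4.84 × 10^-14 J = 302 keV.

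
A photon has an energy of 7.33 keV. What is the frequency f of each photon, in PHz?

First convert: E = 7.33 keV = 1.1744e-15 J.
Apply f = E/h: f = 1.772e18 Hz.
Converting to PHz: f = 1772 PHz ≈ 1770 PHz.

1770 PHz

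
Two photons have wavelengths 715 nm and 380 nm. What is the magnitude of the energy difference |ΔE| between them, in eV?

1.53 eV

Using E = hc/λ: E₁ = 2.778 × 10^-19 J, E₂ = 5.227 × 10^-19 J.
|ΔE| = |2.778 × 10^-19 − 5.227 × 10^-19| = 2.45 × 10^-19 J = 1.53 eV.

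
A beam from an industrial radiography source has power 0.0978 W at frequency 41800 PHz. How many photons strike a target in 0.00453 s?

1.60 × 10^10 photons

Total energy: E_total = P·t = 0.0978 × 0.00453 = 4.430 × 10^-4 J.
Per-photon energy: E = 2.770 × 10^-14 J.
N = E_total / E_photon = 1.60 × 10^10.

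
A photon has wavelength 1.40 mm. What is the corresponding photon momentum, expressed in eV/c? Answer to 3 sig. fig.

8.86e-4 eV/c

Take h = 6.62607015e-34 J·s, c = 2.99792458e8 m/s, 1 eV = 1.602176634e-19 J.
In SI units: λ = 1.40 mm = 0.00140 m.
The photon relation is p = h/λ, giving p = 4.733e-31 kg·m/s.
Converting to eV/c: p = 8.856e-4 eV/c ≈ 8.86e-4 eV/c.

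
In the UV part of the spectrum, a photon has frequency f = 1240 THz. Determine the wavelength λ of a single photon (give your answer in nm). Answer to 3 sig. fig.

242 nm

Use c = 2.99792458e8 m/s.
In SI units: f = 1240 THz = 1.24e15 Hz.
Since λ = c/f for a photon, λ = 2.418e-7 m.
Converting to nm: λ = 241.8 nm ≈ 242 nm.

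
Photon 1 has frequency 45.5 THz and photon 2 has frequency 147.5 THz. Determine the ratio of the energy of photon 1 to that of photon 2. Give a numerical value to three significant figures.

0.308

E_1 = 3.015·10^-20 J (from frequency = 45.5 THz, via E = hf).
E_2 = 9.773·10^-20 J (from frequency = 147.5 THz, via E = hf).
Ratio = 3.015·10^-20 / 9.773·10^-20 = 0.308.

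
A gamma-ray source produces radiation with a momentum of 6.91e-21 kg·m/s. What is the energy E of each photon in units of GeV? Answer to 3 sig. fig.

0.0129 GeV

(c = 2.99792458e8 m/s, 1 eV = 1.602176634e-19 J.)
Apply E = pc: E = 2.072e-12 J.
Converting to GeV: E = 0.01293 GeV ≈ 0.0129 GeV.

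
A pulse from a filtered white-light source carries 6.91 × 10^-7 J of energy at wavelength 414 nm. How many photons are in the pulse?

Per-photon energy: E = 4.798 × 10^-19 J (from wavelength = 414 nm).
N = E_total / E_photon = 6.91 × 10^-7 J / 4.798 × 10^-19 J = 1.44 × 10^12.

1.44 × 10^12 photons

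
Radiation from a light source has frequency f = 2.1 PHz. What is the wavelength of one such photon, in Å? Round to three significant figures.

In SI units: f = 2.1 PHz = 2.1·10^15 Hz.
The photon relation is λ = c/f, giving λ = 1.428·10^-7 m.
Converting to Å: λ = 1428 Å ≈ 1430 Å.

1430 Å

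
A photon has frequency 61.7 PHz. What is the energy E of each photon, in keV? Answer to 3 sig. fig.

(h = 6.62607015e-34 J·s, 1 eV = 1.602176634e-19 J.)
In SI units: f = 61.7 PHz = 6.17e16 Hz.
For a photon E = hf, so E = 4.088e-17 J.
Converting to keV: E = 0.2552 keV ≈ 0.255 keV.

0.255 keV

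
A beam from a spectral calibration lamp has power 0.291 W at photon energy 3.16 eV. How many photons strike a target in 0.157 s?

9.02 × 10^16 photons

Total energy: E_total = P·t = 0.291 × 0.157 = 0.04569 J.
Per-photon energy: E = 5.063 × 10^-19 J.
N = E_total / E_photon = 9.02 × 10^16.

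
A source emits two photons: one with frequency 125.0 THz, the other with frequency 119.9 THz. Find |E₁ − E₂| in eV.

0.0211 eV

Using E = hf: E₁ = 8.2826e-20 J, E₂ = 7.9447e-20 J.
|ΔE| = |8.2826e-20 − 7.9447e-20| = 3.38e-21 J = 0.0211 eV.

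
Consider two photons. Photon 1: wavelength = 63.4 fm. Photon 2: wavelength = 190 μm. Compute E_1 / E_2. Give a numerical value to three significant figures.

3.00·10^9

E_1 = 3.133·10^-12 J (from wavelength = 63.4 fm, via E = hc/λ).
E_2 = 1.045·10^-21 J (from wavelength = 190 μm, via E = hc/λ).
Ratio = 3.133·10^-12 / 1.045·10^-21 = 3.00·10^9.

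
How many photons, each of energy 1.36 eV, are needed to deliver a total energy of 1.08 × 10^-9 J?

4.96 × 10^9 photons

Per-photon energy: E = 2.179 × 10^-19 J (from energy = 1.36 eV).
N = E_total / E_photon = 1.08 × 10^-9 J / 2.179 × 10^-19 J = 4.96 × 10^9.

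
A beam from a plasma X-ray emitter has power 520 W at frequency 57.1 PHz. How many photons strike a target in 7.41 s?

Total energy: E_total = P·t = 520 × 7.41 = 3853 J.
Per-photon energy: E = 3.783e-17 J.
N = E_total / E_photon = 1.02e20.

1.02e20 photons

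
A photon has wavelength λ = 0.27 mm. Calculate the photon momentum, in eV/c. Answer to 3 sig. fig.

4.59 × 10^-3 eV/c

Use h = 6.62607015 × 10^-34 J·s, c = 2.99792458 × 10^8 m/s, 1 eV = 1.602176634 × 10^-19 J.
First convert: λ = 0.27 mm = 2.7 × 10^-4 m.
Since p = h/λ for a photon, p = 2.454 × 10^-30 kg·m/s.
Converting to eV/c: p = 0.004592 eV/c ≈ 4.59 × 10^-3 eV/c.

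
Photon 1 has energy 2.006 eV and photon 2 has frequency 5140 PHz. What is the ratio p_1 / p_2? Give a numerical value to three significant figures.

9.44·10^-5

p_1 = 1.072·10^-27 kg·m/s (from energy = 2.006 eV, via p = E/c).
p_2 = 1.136·10^-23 kg·m/s (from frequency = 5140 PHz, via p = hf/c).
Ratio = 1.072·10^-27 / 1.136·10^-23 = 9.44·10^-5.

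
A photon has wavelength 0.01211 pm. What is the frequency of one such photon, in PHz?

2.48 × 10^7 PHz

Convert to SI: λ = 0.01211 pm = 1.211 × 10^-14 m.
For a photon f = c/λ, so f = 2.476 × 10^22 Hz.
Converting to PHz: f = 2.476 × 10^7 PHz ≈ 2.48 × 10^7 PHz.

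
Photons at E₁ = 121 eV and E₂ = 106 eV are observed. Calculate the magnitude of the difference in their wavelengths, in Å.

14.5 Å

Using λ = hc/E: λ₁ = 1.025e-8 m, λ₂ = 1.170e-8 m.
|Δλ| = |1.025e-8 − 1.170e-8| = 1.45e-9 m = 14.5 Å.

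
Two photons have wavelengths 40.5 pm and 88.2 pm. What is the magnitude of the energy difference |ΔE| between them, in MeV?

Using E = hc/λ: E₁ = 4.905e-15 J, E₂ = 2.252e-15 J.
|ΔE| = |4.905e-15 − 2.252e-15| = 2.65e-15 J = 0.0166 MeV.

0.0166 MeV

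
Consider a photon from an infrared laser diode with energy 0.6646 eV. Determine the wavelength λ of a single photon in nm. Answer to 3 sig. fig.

1870 nm

Take h = 6.62607015 × 10^-34 J·s, c = 2.99792458 × 10^8 m/s, 1 eV = 1.602176634 × 10^-19 J.
Convert to SI: E = 0.6646 eV = 1.0648 × 10^-19 J.
The photon relation is λ = hc/E, giving λ = 1.866 × 10^-6 m.
Converting to nm: λ = 1866 nm ≈ 1870 nm.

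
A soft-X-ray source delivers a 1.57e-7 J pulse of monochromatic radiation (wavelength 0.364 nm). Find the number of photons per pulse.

2.88e8 photons

Per-photon energy: E = 5.457e-16 J (from wavelength = 0.364 nm).
N = E_total / E_photon = 1.57e-7 J / 5.457e-16 J = 2.88e8.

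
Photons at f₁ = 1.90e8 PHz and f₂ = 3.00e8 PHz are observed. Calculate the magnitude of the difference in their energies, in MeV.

Using E = hf: E₁ = 1.259e-10 J, E₂ = 1.988e-10 J.
|ΔE| = |1.259e-10 − 1.988e-10| = 7.29e-11 J = 455 MeV.

455 MeV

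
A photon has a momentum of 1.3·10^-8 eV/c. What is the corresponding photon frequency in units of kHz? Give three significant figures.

3140 kHz

First convert: p = 1.3·10^-8 eV/c = 6.9476·10^-36 kg·m/s.
Since f = pc/h for a photon, f = 3.143·10^6 Hz.
Converting to kHz: f = 3143 kHz ≈ 3140 kHz.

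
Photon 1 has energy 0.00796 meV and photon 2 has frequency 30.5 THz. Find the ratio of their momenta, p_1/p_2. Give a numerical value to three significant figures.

6.31e-5

p_1 = 4.254e-33 kg·m/s (from energy = 0.00796 meV, via p = E/c).
p_2 = 6.741e-29 kg·m/s (from frequency = 30.5 THz, via p = hf/c).
Ratio = 4.254e-33 / 6.741e-29 = 6.31e-5.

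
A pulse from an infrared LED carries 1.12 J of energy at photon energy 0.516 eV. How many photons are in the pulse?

1.35 × 10^19 photons

Per-photon energy: E = 8.267 × 10^-20 J (from energy = 0.516 eV).
N = E_total / E_photon = 1.12 J / 8.267 × 10^-20 J = 1.35 × 10^19.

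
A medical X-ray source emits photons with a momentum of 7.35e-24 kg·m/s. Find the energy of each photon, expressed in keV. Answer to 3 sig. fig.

13.8 keV

The photon relation is E = pc, giving E = 2.203e-15 J.
Converting to keV: E = 13.75 keV ≈ 13.8 keV.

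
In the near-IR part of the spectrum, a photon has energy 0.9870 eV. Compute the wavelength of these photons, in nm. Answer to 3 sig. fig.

Take h = 6.62607015e-34 J·s, c = 2.99792458e8 m/s, 1 eV = 1.602176634e-19 J.
Convert to SI: E = 0.9870 eV = 1.5813e-19 J.
For a photon λ = hc/E, so λ = 1.256e-6 m.
Converting to nm: λ = 1256 nm ≈ 1260 nm.

1260 nm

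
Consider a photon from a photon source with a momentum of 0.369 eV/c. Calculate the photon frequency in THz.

89.2 THz

First convert: p = 0.369 eV/c = 1.9720e-28 kg·m/s.
Apply f = pc/h: f = 8.922e13 Hz.
Converting to THz: f = 89.22 THz ≈ 89.2 THz.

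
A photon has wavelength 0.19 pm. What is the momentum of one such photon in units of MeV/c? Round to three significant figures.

6.53 MeV/c

Convert to SI: λ = 0.19 pm = 1.9e-13 m.
For a photon p = h/λ, so p = 3.487e-21 kg·m/s.
Converting to MeV/c: p = 6.525 MeV/c ≈ 6.53 MeV/c.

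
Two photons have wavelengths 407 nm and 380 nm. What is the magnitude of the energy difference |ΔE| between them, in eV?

0.216 eV

Using E = hc/λ: E₁ = 4.881e-19 J, E₂ = 5.227e-19 J.
|ΔE| = |4.881e-19 − 5.227e-19| = 3.47e-20 J = 0.216 eV.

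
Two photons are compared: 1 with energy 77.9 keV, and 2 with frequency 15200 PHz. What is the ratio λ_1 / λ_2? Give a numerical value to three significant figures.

0.807

λ_1 = 1.592 × 10^-11 m (from energy = 77.9 keV, via λ = hc/E).
λ_2 = 1.972 × 10^-11 m (from frequency = 15200 PHz, via λ = c/f).
Ratio = 1.592 × 10^-11 / 1.972 × 10^-11 = 0.807.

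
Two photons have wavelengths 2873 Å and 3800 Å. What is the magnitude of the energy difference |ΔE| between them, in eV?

1.05 eV

Using E = hc/λ: E₁ = 6.9142·10^-19 J, E₂ = 5.2275·10^-19 J.
|ΔE| = |6.9142·10^-19 − 5.2275·10^-19| = 1.69·10^-19 J = 1.05 eV.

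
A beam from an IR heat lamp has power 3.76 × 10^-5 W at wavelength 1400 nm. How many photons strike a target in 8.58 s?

2.27 × 10^15 photons

Total energy: E_total = P·t = 3.76 × 10^-5 × 8.58 = 3.226 × 10^-4 J.
Per-photon energy: E = 1.419 × 10^-19 J.
N = E_total / E_photon = 2.27 × 10^15.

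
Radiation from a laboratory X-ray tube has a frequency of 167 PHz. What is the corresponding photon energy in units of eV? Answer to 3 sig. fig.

In SI units: f = 167 PHz = 1.67 × 10^17 Hz.
Since E = hf for a photon, E = 1.107 × 10^-16 J.
Converting to eV: E = 690.7 eV ≈ 691 eV.

691 eV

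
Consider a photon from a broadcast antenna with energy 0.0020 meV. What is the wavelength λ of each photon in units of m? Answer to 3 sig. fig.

In SI units: E = 0.0020 meV = 3.2044e-25 J.
Since λ = hc/E for a photon, λ = 0.6199 m.
So λ ≈ 0.620 m.

0.620 m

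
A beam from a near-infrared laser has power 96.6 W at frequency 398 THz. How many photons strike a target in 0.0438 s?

Total energy: E_total = P·t = 96.6 × 0.0438 = 4.231 J.
Per-photon energy: E = 2.637 × 10^-19 J.
N = E_total / E_photon = 1.60 × 10^19.

1.60 × 10^19 photons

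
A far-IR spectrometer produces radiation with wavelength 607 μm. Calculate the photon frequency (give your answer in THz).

0.494 THz

Take c = 2.99792458e8 m/s.
Convert to SI: λ = 607 μm = 6.07e-4 m.
For a photon f = c/λ, so f = 4.939e11 Hz.
Converting to THz: f = 0.4939 THz ≈ 0.494 THz.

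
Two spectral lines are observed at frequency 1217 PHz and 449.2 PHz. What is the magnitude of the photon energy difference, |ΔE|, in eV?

3180 eV

Using E = hf: E₁ = 8.0639 × 10^-16 J, E₂ = 2.9764 × 10^-16 J.
|ΔE| = |8.0639 × 10^-16 − 2.9764 × 10^-16| = 5.09 × 10^-16 J = 3180 eV.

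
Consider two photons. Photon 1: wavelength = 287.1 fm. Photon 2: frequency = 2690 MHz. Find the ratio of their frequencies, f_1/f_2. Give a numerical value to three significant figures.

f_1 = 1.044 × 10^21 Hz (from wavelength = 287.1 fm, via f = c/λ).
f_2 = 2.690 × 10^9 Hz (from frequency = 2690 MHz, via f given directly).
Ratio = 1.044 × 10^21 / 2.690 × 10^9 = 3.88 × 10^11.

3.88 × 10^11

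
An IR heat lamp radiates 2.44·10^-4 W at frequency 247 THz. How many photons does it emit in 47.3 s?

7.05·10^16 photons

Total energy: E_total = P·t = 2.44·10^-4 × 47.3 = 0.01154 J.
Per-photon energy: E = 1.637·10^-19 J.
N = E_total / E_photon = 7.05·10^16.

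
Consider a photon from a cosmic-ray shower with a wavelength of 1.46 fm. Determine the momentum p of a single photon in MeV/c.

849 MeV/c

Take h = 6.62607015 × 10^-34 J·s, c = 2.99792458 × 10^8 m/s, 1 eV = 1.602176634 × 10^-19 J.
Convert to SI: λ = 1.46 fm = 1.46 × 10^-15 m.
For a photon p = h/λ, so p = 4.538 × 10^-19 kg·m/s.
Converting to MeV/c: p = 849.2 MeV/c ≈ 849 MeV/c.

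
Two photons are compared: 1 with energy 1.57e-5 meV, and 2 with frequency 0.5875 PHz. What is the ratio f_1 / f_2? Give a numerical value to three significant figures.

f_1 = 3.796e6 Hz (from energy = 1.57e-5 meV, via f = E/h).
f_2 = 5.875e14 Hz (from frequency = 0.5875 PHz, via f given directly).
Ratio = 3.796e6 / 5.875e14 = 6.46e-9.

6.46e-9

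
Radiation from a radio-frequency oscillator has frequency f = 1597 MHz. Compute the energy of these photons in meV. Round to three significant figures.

Convert to SI: f = 1597 MHz = 1.597e9 Hz.
Apply E = hf: E = 1.058e-24 J.
Converting to meV: E = 0.006605 meV ≈ 6.60e-3 meV.

6.60e-3 meV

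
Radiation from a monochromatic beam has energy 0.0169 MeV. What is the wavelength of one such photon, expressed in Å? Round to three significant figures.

0.734 Å

Take h = 6.62607015 × 10^-34 J·s, c = 2.99792458 × 10^8 m/s, 1 eV = 1.602176634 × 10^-19 J.
Convert to SI: E = 0.0169 MeV = 2.7077 × 10^-15 J.
For a photon λ = hc/E, so λ = 7.336 × 10^-11 m.
Converting to Å: λ = 0.7336 Å ≈ 0.734 Å.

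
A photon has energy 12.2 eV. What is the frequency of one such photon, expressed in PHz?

2.95 PHz

First convert: E = 12.2 eV = 1.9547 × 10^-18 J.
Apply f = E/h: f = 2.950 × 10^15 Hz.
Converting to PHz: f = 2.950 PHz ≈ 2.95 PHz.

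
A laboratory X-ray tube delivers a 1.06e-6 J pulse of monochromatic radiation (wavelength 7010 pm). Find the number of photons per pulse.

Per-photon energy: E = 2.834e-17 J (from wavelength = 7010 pm).
N = E_total / E_photon = 1.06e-6 J / 2.834e-17 J = 3.74e10.

3.74e10 photons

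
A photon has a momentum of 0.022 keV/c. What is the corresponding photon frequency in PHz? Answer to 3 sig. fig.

First convert: p = 0.022 keV/c = 1.1757 × 10^-26 kg·m/s.
Apply f = pc/h: f = 5.320 × 10^15 Hz.
Converting to PHz: f = 5.320 PHz ≈ 5.32 PHz.

5.32 PHz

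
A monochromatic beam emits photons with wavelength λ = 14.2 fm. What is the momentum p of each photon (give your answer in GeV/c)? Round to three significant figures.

0.0873 GeV/c

Use h = 6.62607015 × 10^-34 J·s, c = 2.99792458 × 10^8 m/s, 1 eV = 1.602176634 × 10^-19 J.
First convert: λ = 14.2 fm = 1.42 × 10^-14 m.
Apply p = h/λ: p = 4.666 × 10^-20 kg·m/s.
Converting to GeV/c: p = 0.08731 GeV/c ≈ 0.0873 GeV/c.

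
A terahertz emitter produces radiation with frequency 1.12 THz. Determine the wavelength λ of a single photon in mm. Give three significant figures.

0.268 mm

Use c = 2.99792458 × 10^8 m/s.
First convert: f = 1.12 THz = 1.12 × 10^12 Hz.
Since λ = c/f for a photon, λ = 2.677 × 10^-4 m.
Converting to mm: λ = 0.2677 mm ≈ 0.268 mm.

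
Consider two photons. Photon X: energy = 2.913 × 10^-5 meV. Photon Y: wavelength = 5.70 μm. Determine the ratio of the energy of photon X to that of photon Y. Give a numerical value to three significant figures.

E_X = 4.667 × 10^-27 J (from energy = 2.913 × 10^-5 meV, via E given directly).
E_Y = 3.485 × 10^-20 J (from wavelength = 5.70 μm, via E = hc/λ).
Ratio = 4.667 × 10^-27 / 3.485 × 10^-20 = 1.34 × 10^-7.

1.34 × 10^-7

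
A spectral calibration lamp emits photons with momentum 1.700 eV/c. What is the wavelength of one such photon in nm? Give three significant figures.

729 nm

In SI units: p = 1.700 eV/c = 9.0853·10^-28 kg·m/s.
Since λ = h/p for a photon, λ = 7.293·10^-7 m.
Converting to nm: λ = 729.3 nm ≈ 729 nm.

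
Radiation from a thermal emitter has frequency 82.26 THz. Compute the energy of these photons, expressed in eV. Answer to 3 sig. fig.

First convert: f = 82.26 THz = 8.226 × 10^13 Hz.
The photon relation is E = hf, giving E = 5.451 × 10^-20 J.
Converting to eV: E = 0.3402 eV ≈ 0.340 eV.

0.340 eV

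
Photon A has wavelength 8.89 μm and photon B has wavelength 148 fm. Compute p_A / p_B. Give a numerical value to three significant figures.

1.66e-8

p_A = 7.453e-29 kg·m/s (from wavelength = 8.89 μm, via p = h/λ).
p_B = 4.477e-21 kg·m/s (from wavelength = 148 fm, via p = h/λ).
Ratio = 7.453e-29 / 4.477e-21 = 1.66e-8.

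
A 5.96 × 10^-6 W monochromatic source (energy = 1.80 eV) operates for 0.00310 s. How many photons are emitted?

Total energy: E_total = P·t = 5.96 × 10^-6 × 0.00310 = 1.848 × 10^-8 J.
Per-photon energy: E = 2.884 × 10^-19 J.
N = E_total / E_photon = 6.41 × 10^10.

6.41 × 10^10 photons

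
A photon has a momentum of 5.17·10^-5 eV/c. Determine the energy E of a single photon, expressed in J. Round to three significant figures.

8.28·10^-24 J

(c = 2.99792458·10^8 m/s, 1 eV = 1.602176634·10^-19 J.)
Convert to SI: p = 5.17·10^-5 eV/c = 2.7630·10^-32 kg·m/s.
The photon relation is E = pc, giving E = 8.283·10^-24 J.
So E ≈ 8.28·10^-24 J.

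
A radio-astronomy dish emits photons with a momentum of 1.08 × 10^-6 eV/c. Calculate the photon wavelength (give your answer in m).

1.15 m

Convert to SI: p = 1.08 × 10^-6 eV/c = 5.7718 × 10^-34 kg·m/s.
The photon relation is λ = h/p, giving λ = 1.148 m.
So λ ≈ 1.15 m.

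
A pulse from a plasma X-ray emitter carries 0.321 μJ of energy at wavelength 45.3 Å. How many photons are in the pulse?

Per-photon energy: E = 4.385·10^-17 J (from wavelength = 45.3 Å).
N = E_total / E_photon = 3.21·10^-7 J / 4.385·10^-17 J = 7.32·10^9.

7.32·10^9 photons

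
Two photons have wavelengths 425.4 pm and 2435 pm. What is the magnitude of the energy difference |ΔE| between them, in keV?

2.41 keV

Using E = hc/λ: E₁ = 4.6696·10^-16 J, E₂ = 8.1579·10^-17 J.
|ΔE| = |4.6696·10^-16 − 8.1579·10^-17| = 3.85·10^-16 J = 2.41 keV.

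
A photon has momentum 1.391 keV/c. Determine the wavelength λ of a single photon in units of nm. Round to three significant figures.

0.891 nm

Convert to SI: p = 1.391 keV/c = 7.4339e-25 kg·m/s.
Since λ = h/p for a photon, λ = 8.913e-10 m.
Converting to nm: λ = 0.8913 nm ≈ 0.891 nm.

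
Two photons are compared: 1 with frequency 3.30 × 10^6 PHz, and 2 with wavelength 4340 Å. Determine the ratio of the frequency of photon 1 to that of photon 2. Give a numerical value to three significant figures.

4.78 × 10^6

f_1 = 3.300 × 10^21 Hz (from frequency = 3.30 × 10^6 PHz, via f given directly).
f_2 = 6.908 × 10^14 Hz (from wavelength = 4340 Å, via f = c/λ).
Ratio = 3.300 × 10^21 / 6.908 × 10^14 = 4.78 × 10^6.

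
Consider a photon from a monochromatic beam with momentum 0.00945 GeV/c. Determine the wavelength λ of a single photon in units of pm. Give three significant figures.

(h = 6.62607015e-34 J·s, c = 2.99792458e8 m/s, 1 eV = 1.602176634e-19 J.)
First convert: p = 0.00945 GeV/c = 5.0504e-21 kg·m/s.
Apply λ = h/p: λ = 1.312e-13 m.
Converting to pm: λ = 0.1312 pm ≈ 0.131 pm.

0.131 pm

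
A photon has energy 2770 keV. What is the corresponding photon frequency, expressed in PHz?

6.70 × 10^5 PHz

Use h = 6.62607015 × 10^-34 J·s, 1 eV = 1.602176634 × 10^-19 J.
In SI units: E = 2770 keV = 4.4380 × 10^-13 J.
The photon relation is f = E/h, giving f = 6.698 × 10^20 Hz.
Converting to PHz: f = 669800 PHz ≈ 6.70 × 10^5 PHz.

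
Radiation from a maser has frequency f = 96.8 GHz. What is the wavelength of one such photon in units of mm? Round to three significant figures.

3.10 mm

Use c = 2.99792458e8 m/s.
In SI units: f = 96.8 GHz = 9.68e10 Hz.
Apply λ = c/f: λ = 0.003097 m.
Converting to mm: λ = 3.097 mm ≈ 3.10 mm.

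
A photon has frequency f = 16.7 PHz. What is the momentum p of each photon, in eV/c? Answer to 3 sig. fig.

69.1 eV/c

(h = 6.62607015 × 10^-34 J·s, c = 2.99792458 × 10^8 m/s, 1 eV = 1.602176634 × 10^-19 J.)
First convert: f = 16.7 PHz = 1.67 × 10^16 Hz.
Apply p = hf/c: p = 3.691 × 10^-26 kg·m/s.
Converting to eV/c: p = 69.07 eV/c ≈ 69.1 eV/c.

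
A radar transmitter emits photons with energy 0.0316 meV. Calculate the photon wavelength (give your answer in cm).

3.92 cm

Take h = 6.62607015 × 10^-34 J·s, c = 2.99792458 × 10^8 m/s, 1 eV = 1.602176634 × 10^-19 J.
Convert to SI: E = 0.0316 meV = 5.0629 × 10^-24 J.
The photon relation is λ = hc/E, giving λ = 0.03924 m.
Converting to cm: λ = 3.924 cm ≈ 3.92 cm.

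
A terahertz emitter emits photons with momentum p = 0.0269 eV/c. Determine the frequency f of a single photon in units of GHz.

(h = 6.62607015e-34 J·s, c = 2.99792458e8 m/s, 1 eV = 1.602176634e-19 J.)
Convert to SI: p = 0.0269 eV/c = 1.4376e-29 kg·m/s.
Apply f = pc/h: f = 6.504e12 Hz.
Converting to GHz: f = 6504 GHz ≈ 6500 GHz.

6500 GHz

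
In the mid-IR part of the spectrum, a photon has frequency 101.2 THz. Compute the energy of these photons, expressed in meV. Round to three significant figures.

419 meV

Convert to SI: f = 101.2 THz = 1.012e14 Hz.
The photon relation is E = hf, giving E = 6.706e-20 J.
Converting to meV: E = 418.5 meV ≈ 419 meV.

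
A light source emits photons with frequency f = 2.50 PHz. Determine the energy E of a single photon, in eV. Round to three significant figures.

10.3 eV

In SI units: f = 2.50 PHz = 2.50 × 10^15 Hz.
For a photon E = hf, so E = 1.657 × 10^-18 J.
Converting to eV: E = 10.34 eV ≈ 10.3 eV.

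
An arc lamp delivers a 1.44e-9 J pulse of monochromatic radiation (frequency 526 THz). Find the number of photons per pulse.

4.13e9 photons

Per-photon energy: E = 3.485e-19 J (from frequency = 526 THz).
N = E_total / E_photon = 1.44e-9 J / 3.485e-19 J = 4.13e9.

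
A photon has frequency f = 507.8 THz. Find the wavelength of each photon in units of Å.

Convert to SI: f = 507.8 THz = 5.078·10^14 Hz.
For a photon λ = c/f, so λ = 5.904·10^-7 m.
Converting to Å: λ = 5904 Å ≈ 5900 Å.

5900 Å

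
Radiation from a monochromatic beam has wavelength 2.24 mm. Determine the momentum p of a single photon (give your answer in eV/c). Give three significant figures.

(h = 6.62607015e-34 J·s, c = 2.99792458e8 m/s, 1 eV = 1.602176634e-19 J.)
First convert: λ = 2.24 mm = 0.00224 m.
Apply p = h/λ: p = 2.958e-31 kg·m/s.
Converting to eV/c: p = 5.535e-4 eV/c ≈ 5.54e-4 eV/c.

5.54e-4 eV/c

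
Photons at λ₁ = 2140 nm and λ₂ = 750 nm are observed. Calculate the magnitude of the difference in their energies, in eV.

1.07 eV

Using E = hc/λ: E₁ = 9.282 × 10^-20 J, E₂ = 2.649 × 10^-19 J.
|ΔE| = |9.282 × 10^-20 − 2.649 × 10^-19| = 1.72 × 10^-19 J = 1.07 eV.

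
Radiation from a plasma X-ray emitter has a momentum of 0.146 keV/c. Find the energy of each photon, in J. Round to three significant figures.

Take c = 2.99792458e8 m/s, 1 eV = 1.602176634e-19 J.
First convert: p = 0.146 keV/c = 7.8027e-26 kg·m/s.
For a photon E = pc, so E = 2.339e-17 J.
So E ≈ 2.34e-17 J.

2.34e-17 J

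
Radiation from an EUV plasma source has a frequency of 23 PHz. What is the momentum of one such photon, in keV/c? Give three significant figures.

Convert to SI: f = 23 PHz = 2.3·10^16 Hz.
For a photon p = hf/c, so p = 5.084·10^-26 kg·m/s.
Converting to keV/c: p = 0.09512 keV/c ≈ 0.0951 keV/c.

0.0951 keV/c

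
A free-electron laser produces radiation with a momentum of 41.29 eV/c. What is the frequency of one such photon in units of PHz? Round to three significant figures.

In SI units: p = 41.29 eV/c = 2.2067 × 10^-26 kg·m/s.
Since f = pc/h for a photon, f = 9.984 × 10^15 Hz.
Converting to PHz: f = 9.984 PHz ≈ 9.98 PHz.

9.98 PHz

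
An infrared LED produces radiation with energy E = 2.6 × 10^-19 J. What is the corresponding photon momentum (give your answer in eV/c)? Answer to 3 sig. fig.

1.62 eV/c

The photon relation is p = E/c, giving p = 8.673 × 10^-28 kg·m/s.
Converting to eV/c: p = 1.623 eV/c ≈ 1.62 eV/c.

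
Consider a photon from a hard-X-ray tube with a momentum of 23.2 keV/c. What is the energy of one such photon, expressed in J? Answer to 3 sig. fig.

3.72e-15 J

Take c = 2.99792458e8 m/s, 1 eV = 1.602176634e-19 J.
First convert: p = 23.2 keV/c = 1.2399e-23 kg·m/s.
The photon relation is E = pc, giving E = 3.717e-15 J.
So E ≈ 3.72e-15 J.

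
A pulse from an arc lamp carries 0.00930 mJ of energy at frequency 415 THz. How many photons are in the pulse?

Per-photon energy: E = 2.750·10^-19 J (from frequency = 415 THz).
N = E_total / E_photon = 9.30·10^-6 J / 2.750·10^-19 J = 3.38·10^13.

3.38·10^13 photons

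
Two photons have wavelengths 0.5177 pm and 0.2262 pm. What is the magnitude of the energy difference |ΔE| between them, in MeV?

Using E = hc/λ: E₁ = 3.8371 × 10^-13 J, E₂ = 8.7818 × 10^-13 J.
|ΔE| = |3.8371 × 10^-13 − 8.7818 × 10^-13| = 4.94 × 10^-13 J = 3.09 MeV.

3.09 MeV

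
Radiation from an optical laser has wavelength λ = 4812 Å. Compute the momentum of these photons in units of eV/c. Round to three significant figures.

2.58 eV/c

(h = 6.62607015·10^-34 J·s, c = 2.99792458·10^8 m/s, 1 eV = 1.602176634·10^-19 J.)
In SI units: λ = 4812 Å = 4.812·10^-7 m.
The photon relation is p = h/λ, giving p = 1.377·10^-27 kg·m/s.
Converting to eV/c: p = 2.577 eV/c ≈ 2.58 eV/c.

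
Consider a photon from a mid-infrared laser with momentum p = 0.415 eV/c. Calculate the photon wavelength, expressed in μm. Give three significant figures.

(h = 6.62607015 × 10^-34 J·s, c = 2.99792458 × 10^8 m/s, 1 eV = 1.602176634 × 10^-19 J.)
In SI units: p = 0.415 eV/c = 2.2179 × 10^-28 kg·m/s.
Apply λ = h/p: λ = 2.988 × 10^-6 m.
Converting to μm: λ = 2.988 μm ≈ 2.99 μm.

2.99 μm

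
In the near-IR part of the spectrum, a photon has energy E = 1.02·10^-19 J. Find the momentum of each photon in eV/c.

0.637 eV/c

Use c = 2.99792458·10^8 m/s, 1 eV = 1.602176634·10^-19 J.
The photon relation is p = E/c, giving p = 3.402·10^-28 kg·m/s.
Converting to eV/c: p = 0.6366 eV/c ≈ 0.637 eV/c.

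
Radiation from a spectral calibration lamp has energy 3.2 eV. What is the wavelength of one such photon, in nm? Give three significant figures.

387 nm

(h = 6.62607015·10^-34 J·s, c = 2.99792458·10^8 m/s, 1 eV = 1.602176634·10^-19 J.)
Convert to SI: E = 3.2 eV = 5.1270·10^-19 J.
For a photon λ = hc/E, so λ = 3.875·10^-7 m.
Converting to nm: λ = 387.5 nm ≈ 387 nm.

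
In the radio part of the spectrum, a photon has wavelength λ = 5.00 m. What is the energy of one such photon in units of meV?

2.48e-4 meV

(h = 6.62607015e-34 J·s, c = 2.99792458e8 m/s, 1 eV = 1.602176634e-19 J.)
Since E = hc/λ for a photon, E = 3.973e-26 J.
Converting to meV: E = 2.480e-4 meV ≈ 2.48e-4 meV.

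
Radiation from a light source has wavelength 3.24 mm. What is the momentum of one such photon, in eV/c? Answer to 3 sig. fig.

3.83 × 10^-4 eV/c

Take h = 6.62607015 × 10^-34 J·s, c = 2.99792458 × 10^8 m/s, 1 eV = 1.602176634 × 10^-19 J.
First convert: λ = 3.24 mm = 0.00324 m.
For a photon p = h/λ, so p = 2.045 × 10^-31 kg·m/s.
Converting to eV/c: p = 3.827 × 10^-4 eV/c ≈ 3.83 × 10^-4 eV/c.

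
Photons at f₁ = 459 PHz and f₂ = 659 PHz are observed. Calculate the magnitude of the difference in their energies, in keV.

Using E = hf: E₁ = 3.041e-16 J, E₂ = 4.367e-16 J.
|ΔE| = |3.041e-16 − 4.367e-16| = 1.33e-16 J = 0.827 keV.

0.827 keV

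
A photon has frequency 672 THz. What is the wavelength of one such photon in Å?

4460 Å

Take c = 2.99792458e8 m/s.
In SI units: f = 672 THz = 6.72e14 Hz.
The photon relation is λ = c/f, giving λ = 4.461e-7 m.
Converting to Å: λ = 4461 Å ≈ 4460 Å.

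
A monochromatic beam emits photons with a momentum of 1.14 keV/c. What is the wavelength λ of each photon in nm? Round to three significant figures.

Use h = 6.62607015·10^-34 J·s, c = 2.99792458·10^8 m/s, 1 eV = 1.602176634·10^-19 J.
First convert: p = 1.14 keV/c = 6.0925·10^-25 kg·m/s.
Since λ = h/p for a photon, λ = 1.088·10^-9 m.
Converting to nm: λ = 1.088 nm ≈ 1.09 nm.

1.09 nm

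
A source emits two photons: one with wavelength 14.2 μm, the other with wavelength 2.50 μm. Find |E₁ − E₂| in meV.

Using E = hc/λ: E₁ = 1.399 × 10^-20 J, E₂ = 7.946 × 10^-20 J.
|ΔE| = |1.399 × 10^-20 − 7.946 × 10^-20| = 6.55 × 10^-20 J = 409 meV.

409 meV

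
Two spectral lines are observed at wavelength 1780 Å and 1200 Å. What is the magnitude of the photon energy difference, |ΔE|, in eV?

3.37 eV

Using E = hc/λ: E₁ = 1.1160e-18 J, E₂ = 1.6554e-18 J.
|ΔE| = |1.1160e-18 − 1.6554e-18| = 5.39e-19 J = 3.37 eV.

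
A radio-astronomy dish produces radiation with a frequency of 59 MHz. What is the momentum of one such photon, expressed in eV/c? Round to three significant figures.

Convert to SI: f = 59 MHz = 5.9e7 Hz.
The photon relation is p = hf/c, giving p = 1.304e-34 kg·m/s.
Converting to eV/c: p = 2.440e-7 eV/c ≈ 2.44e-7 eV/c.

2.44e-7 eV/c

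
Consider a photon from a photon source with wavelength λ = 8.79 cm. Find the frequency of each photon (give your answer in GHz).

3.41 GHz

In SI units: λ = 8.79 cm = 0.0879 m.
For a photon f = c/λ, so f = 3.411e9 Hz.
Converting to GHz: f = 3.411 GHz ≈ 3.41 GHz.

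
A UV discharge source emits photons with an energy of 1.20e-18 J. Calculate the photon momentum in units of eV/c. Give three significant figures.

(c = 2.99792458e8 m/s, 1 eV = 1.602176634e-19 J.)
Apply p = E/c: p = 4.003e-27 kg·m/s.
Converting to eV/c: p = 7.490 eV/c ≈ 7.49 eV/c.

7.49 eV/c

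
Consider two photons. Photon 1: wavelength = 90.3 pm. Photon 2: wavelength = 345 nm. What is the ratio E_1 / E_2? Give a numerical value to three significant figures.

E_1 = 2.200e-15 J (from wavelength = 90.3 pm, via E = hc/λ).
E_2 = 5.758e-19 J (from wavelength = 345 nm, via E = hc/λ).
Ratio = 2.200e-15 / 5.758e-19 = 3820.

3820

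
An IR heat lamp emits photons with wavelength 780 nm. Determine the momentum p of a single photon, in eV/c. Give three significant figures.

1.59 eV/c

(h = 6.62607015e-34 J·s, c = 2.99792458e8 m/s, 1 eV = 1.602176634e-19 J.)
First convert: λ = 780 nm = 7.80e-7 m.
Since p = h/λ for a photon, p = 8.495e-28 kg·m/s.
Converting to eV/c: p = 1.590 eV/c ≈ 1.59 eV/c.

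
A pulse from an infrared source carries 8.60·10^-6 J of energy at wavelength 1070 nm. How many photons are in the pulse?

4.63·10^13 photons

Per-photon energy: E = 1.856·10^-19 J (from wavelength = 1070 nm).
N = E_total / E_photon = 8.60·10^-6 J / 1.856·10^-19 J = 4.63·10^13.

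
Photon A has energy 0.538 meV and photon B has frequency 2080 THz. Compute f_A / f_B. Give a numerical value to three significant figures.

f_A = 1.301·10^11 Hz (from energy = 0.538 meV, via f = E/h).
f_B = 2.080·10^15 Hz (from frequency = 2080 THz, via f given directly).
Ratio = 1.301·10^11 / 2.080·10^15 = 6.25·10^-5.

6.25·10^-5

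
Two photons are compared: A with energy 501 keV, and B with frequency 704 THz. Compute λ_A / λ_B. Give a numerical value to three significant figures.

5.81e-6

λ_A = 2.475e-12 m (from energy = 501 keV, via λ = hc/E).
λ_B = 4.258e-7 m (from frequency = 704 THz, via λ = c/f).
Ratio = 2.475e-12 / 4.258e-7 = 5.81e-6.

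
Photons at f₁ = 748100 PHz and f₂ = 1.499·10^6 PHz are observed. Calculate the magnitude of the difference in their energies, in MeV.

Using E = hf: E₁ = 4.9570·10^-13 J, E₂ = 9.9325·10^-13 J.
|ΔE| = |4.9570·10^-13 − 9.9325·10^-13| = 4.98·10^-13 J = 3.11 MeV.

3.11 MeV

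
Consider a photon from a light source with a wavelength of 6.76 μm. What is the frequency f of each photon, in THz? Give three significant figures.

44.3 THz

Convert to SI: λ = 6.76 μm = 6.76e-6 m.
The photon relation is f = c/λ, giving f = 4.435e13 Hz.
Converting to THz: f = 44.35 THz ≈ 44.3 THz.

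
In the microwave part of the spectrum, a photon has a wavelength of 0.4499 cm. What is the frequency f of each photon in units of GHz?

66.6 GHz

Convert to SI: λ = 0.4499 cm = 0.004499 m.
Apply f = c/λ: f = 6.664e10 Hz.
Converting to GHz: f = 66.64 GHz ≈ 66.6 GHz.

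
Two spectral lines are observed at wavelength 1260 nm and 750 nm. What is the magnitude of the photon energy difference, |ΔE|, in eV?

Using E = hc/λ: E₁ = 1.577e-19 J, E₂ = 2.649e-19 J.
|ΔE| = |1.577e-19 − 2.649e-19| = 1.07e-19 J = 0.669 eV.

0.669 eV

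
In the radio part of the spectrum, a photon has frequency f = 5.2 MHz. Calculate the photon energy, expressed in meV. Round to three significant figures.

Convert to SI: f = 5.2 MHz = 5.2e6 Hz.
The photon relation is E = hf, giving E = 3.446e-27 J.
Converting to meV: E = 2.151e-5 meV ≈ 2.15e-5 meV.

2.15e-5 meV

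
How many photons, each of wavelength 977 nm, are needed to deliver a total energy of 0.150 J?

7.38 × 10^17 photons

Per-photon energy: E = 2.033 × 10^-19 J (from wavelength = 977 nm).
N = E_total / E_photon = 0.150 J / 2.033 × 10^-19 J = 7.38 × 10^17.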